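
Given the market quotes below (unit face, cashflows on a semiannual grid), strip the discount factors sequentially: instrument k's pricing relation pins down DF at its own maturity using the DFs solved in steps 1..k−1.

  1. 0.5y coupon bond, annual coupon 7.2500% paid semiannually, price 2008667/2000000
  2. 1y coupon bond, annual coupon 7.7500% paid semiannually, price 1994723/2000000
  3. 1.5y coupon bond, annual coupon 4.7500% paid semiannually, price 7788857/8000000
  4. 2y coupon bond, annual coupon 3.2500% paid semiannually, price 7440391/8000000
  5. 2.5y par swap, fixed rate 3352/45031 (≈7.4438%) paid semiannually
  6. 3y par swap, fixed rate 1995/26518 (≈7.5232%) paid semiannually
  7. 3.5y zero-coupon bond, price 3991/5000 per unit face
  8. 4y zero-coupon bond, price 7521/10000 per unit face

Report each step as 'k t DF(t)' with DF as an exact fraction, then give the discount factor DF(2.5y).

step 1 [0.5y] bond c/2=29/800: DF=(2008667/2000000 − 29/800·(0))/(1+29/800) = 2423/2500 ≈ 0.969200
step 2 [1y] bond c/2=31/800: DF=(1994723/2000000 − 31/800·(0.969200))/(1+31/800) = 231/250 ≈ 0.924000
step 3 [1.5y] bond c/2=19/800: DF=(7788857/8000000 − 19/800·(0.969200+0.924000))/(1+19/800) = 9071/10000 ≈ 0.907100
step 4 [2y] bond c/2=13/800: DF=(7440391/8000000 − 13/800·(0.969200+0.924000+0.907100))/(1+13/800) = 544/625 ≈ 0.870400
step 5 [2.5y] swap r/2=1676/45031: DF=(1 − 1676/45031·(0.969200+0.924000+0.907100+0.870400))/(1+1676/45031) = 2081/2500 ≈ 0.832400
step 6 [3y] swap r/2=1995/53036: DF=(1 − 1995/53036·(0.969200+0.924000+0.907100+0.870400+0.832400))/(1+1995/53036) = 1601/2000 ≈ 0.800500
step 7 [3.5y] zero: DF = P = 3991/5000 ≈ 0.798200
step 8 [4y] zero: DF = P = 7521/10000 ≈ 0.752100

1 1/2 2423/2500
2 1 231/250
3 3/2 9071/10000
4 2 544/625
5 5/2 2081/2500
6 3 1601/2000
7 7/2 3991/5000
8 4 7521/10000
DF(2.5y) = 2081/2500 ≈ 0.832400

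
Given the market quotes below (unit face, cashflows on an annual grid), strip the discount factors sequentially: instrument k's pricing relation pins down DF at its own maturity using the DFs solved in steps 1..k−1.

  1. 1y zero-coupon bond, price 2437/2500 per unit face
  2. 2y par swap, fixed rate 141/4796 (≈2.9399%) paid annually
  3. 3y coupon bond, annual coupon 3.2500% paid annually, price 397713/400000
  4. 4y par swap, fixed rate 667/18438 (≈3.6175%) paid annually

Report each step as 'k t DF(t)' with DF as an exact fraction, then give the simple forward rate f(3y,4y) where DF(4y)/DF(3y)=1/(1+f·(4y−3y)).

step 1 [1y] zero: DF = P = 2437/2500 ≈ 0.974800
step 2 [2y] swap r/1=141/4796: DF=(1 − 141/4796·(0.974800))/(1+141/4796) = 2359/2500 ≈ 0.943600
step 3 [3y] bond c/1=13/400: DF=(397713/400000 − 13/400·(0.974800+0.943600))/(1+13/400) = 4513/5000 ≈ 0.902600
step 4 [4y] swap r/1=667/18438: DF=(1 − 667/18438·(0.974800+0.943600+0.902600))/(1+667/18438) = 4333/5000 ≈ 0.866600

1 1 2437/2500
2 2 2359/2500
3 3 4513/5000
4 4 4333/5000
f(3y,4y) = ((4513/5000)/(4333/5000) − 1)/(1) = 180/4333 ≈ 4.1542%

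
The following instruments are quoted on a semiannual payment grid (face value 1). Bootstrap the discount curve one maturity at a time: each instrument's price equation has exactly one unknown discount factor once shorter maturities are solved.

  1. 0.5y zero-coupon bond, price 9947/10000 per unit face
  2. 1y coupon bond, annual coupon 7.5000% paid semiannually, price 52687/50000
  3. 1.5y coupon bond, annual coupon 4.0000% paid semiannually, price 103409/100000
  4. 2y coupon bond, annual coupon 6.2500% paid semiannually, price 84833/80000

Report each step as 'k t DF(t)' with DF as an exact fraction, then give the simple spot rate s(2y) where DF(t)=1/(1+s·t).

step 1 [0.5y] zero: DF = P = 9947/10000 ≈ 0.994700
step 2 [1y] bond c/2=3/80: DF=(52687/50000 − 3/80·(0.994700))/(1+3/80) = 9797/10000 ≈ 0.979700
step 3 [1.5y] bond c/2=1/50: DF=(103409/100000 − 1/50·(0.994700+0.979700))/(1+1/50) = 9751/10000 ≈ 0.975100
step 4 [2y] bond c/2=1/32: DF=(84833/80000 − 1/32·(0.994700+0.979700+0.975100))/(1+1/32) = 9389/10000 ≈ 0.938900

1 1/2 9947/10000
2 1 9797/10000
3 3/2 9751/10000
4 2 9389/10000
s(2y) = (1/(9389/10000) − 1)/(2) = 611/18778 ≈ 3.2538%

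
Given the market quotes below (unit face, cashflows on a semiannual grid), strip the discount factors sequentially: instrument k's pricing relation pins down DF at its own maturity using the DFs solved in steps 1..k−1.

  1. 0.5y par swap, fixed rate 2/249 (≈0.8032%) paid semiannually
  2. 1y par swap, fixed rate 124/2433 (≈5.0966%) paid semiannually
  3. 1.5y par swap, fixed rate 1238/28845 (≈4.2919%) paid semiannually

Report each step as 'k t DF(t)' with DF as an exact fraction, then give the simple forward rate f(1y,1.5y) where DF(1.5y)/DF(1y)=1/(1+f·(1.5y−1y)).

step 1 [0.5y] swap r/2=1/249: DF=(1 − 1/249·(0))/(1+1/249) = 249/250 ≈ 0.996000
step 2 [1y] swap r/2=62/2433: DF=(1 − 62/2433·(0.996000))/(1+62/2433) = 594/625 ≈ 0.950400
step 3 [1.5y] swap r/2=619/28845: DF=(1 − 619/28845·(0.996000+0.950400))/(1+619/28845) = 9381/10000 ≈ 0.938100

1 1/2 249/250
2 1 594/625
3 3/2 9381/10000
f(1y,1.5y) = ((594/625)/(9381/10000) − 1)/(1/2) = 82/3127 ≈ 2.6223%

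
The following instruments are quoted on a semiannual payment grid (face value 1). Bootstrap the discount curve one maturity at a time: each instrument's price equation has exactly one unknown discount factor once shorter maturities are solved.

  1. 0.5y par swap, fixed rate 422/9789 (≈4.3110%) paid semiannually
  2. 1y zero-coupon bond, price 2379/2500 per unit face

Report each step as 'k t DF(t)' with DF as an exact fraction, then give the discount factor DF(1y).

1 1/2 9789/10000
2 1 2379/2500
DF(1y) = 2379/2500 ≈ 0.951600

step 1 [0.5y] swap r/2=211/9789: DF=(1 − 211/9789·(0))/(1+211/9789) = 9789/10000 ≈ 0.978900
step 2 [1y] zero: DF = P = 2379/2500 ≈ 0.951600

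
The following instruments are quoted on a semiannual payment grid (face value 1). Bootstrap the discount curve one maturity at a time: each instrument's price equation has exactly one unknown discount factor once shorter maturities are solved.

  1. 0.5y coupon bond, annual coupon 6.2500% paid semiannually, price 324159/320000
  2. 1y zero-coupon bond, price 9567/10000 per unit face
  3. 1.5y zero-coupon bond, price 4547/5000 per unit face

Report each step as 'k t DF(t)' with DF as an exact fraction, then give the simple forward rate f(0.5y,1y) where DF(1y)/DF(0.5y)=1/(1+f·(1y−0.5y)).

step 1 [0.5y] bond c/2=1/32: DF=(324159/320000 − 1/32·(0))/(1+1/32) = 9823/10000 ≈ 0.982300
step 2 [1y] zero: DF = P = 9567/10000 ≈ 0.956700
step 3 [1.5y] zero: DF = P = 4547/5000 ≈ 0.909400

1 1/2 9823/10000
2 1 9567/10000
3 3/2 4547/5000
f(0.5y,1y) = ((9823/10000)/(9567/10000) − 1)/(1/2) = 512/9567 ≈ 5.3517%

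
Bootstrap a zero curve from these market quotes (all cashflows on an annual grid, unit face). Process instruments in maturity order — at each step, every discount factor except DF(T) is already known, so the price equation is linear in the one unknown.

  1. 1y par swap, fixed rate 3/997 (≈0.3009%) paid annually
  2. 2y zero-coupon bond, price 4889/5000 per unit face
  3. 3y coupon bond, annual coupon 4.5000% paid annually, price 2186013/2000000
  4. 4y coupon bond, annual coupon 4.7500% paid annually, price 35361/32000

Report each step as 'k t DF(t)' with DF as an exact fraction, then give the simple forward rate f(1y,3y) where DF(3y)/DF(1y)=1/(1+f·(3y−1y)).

1 1 997/1000
2 2 4889/5000
3 3 9609/10000
4 4 4609/5000
f(1y,3y) = ((997/1000)/(9609/10000) − 1)/(2) = 361/19218 ≈ 1.8784%

step 1 [1y] swap r/1=3/997: DF=(1 − 3/997·(0))/(1+3/997) = 997/1000 ≈ 0.997000
step 2 [2y] zero: DF = P = 4889/5000 ≈ 0.977800
step 3 [3y] bond c/1=9/200: DF=(2186013/2000000 − 9/200·(0.997000+0.977800))/(1+9/200) = 9609/10000 ≈ 0.960900
step 4 [4y] bond c/1=19/400: DF=(35361/32000 − 19/400·(0.997000+0.977800+0.960900))/(1+19/400) = 4609/5000 ≈ 0.921800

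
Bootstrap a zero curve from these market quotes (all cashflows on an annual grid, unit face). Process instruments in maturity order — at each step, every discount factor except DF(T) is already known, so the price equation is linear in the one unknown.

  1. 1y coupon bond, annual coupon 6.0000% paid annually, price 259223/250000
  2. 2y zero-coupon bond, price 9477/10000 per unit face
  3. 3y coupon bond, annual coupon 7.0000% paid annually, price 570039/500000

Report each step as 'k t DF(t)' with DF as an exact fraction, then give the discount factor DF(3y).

1 1 4891/5000
2 2 9477/10000
3 3 1879/2000
DF(3y) = 1879/2000 ≈ 0.939500

step 1 [1y] bond c/1=3/50: DF=(259223/250000 − 3/50·(0))/(1+3/50) = 4891/5000 ≈ 0.978200
step 2 [2y] zero: DF = P = 9477/10000 ≈ 0.947700
step 3 [3y] bond c/1=7/100: DF=(570039/500000 − 7/100·(0.978200+0.947700))/(1+7/100) = 1879/2000 ≈ 0.939500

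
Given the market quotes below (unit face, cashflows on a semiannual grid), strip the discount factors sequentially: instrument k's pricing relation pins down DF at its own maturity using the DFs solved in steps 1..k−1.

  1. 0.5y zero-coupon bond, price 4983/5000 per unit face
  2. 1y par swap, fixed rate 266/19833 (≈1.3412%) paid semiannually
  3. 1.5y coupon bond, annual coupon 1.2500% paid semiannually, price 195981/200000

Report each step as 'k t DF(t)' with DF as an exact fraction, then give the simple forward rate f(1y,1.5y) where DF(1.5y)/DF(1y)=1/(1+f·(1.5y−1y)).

1 1/2 4983/5000
2 1 9867/10000
3 3/2 1923/2000
f(1y,1.5y) = ((9867/10000)/(1923/2000) − 1)/(1/2) = 168/3205 ≈ 5.2418%

step 1 [0.5y] zero: DF = P = 4983/5000 ≈ 0.996600
step 2 [1y] swap r/2=133/19833: DF=(1 − 133/19833·(0.996600))/(1+133/19833) = 9867/10000 ≈ 0.986700
step 3 [1.5y] bond c/2=1/160: DF=(195981/200000 − 1/160·(0.996600+0.986700))/(1+1/160) = 1923/2000 ≈ 0.961500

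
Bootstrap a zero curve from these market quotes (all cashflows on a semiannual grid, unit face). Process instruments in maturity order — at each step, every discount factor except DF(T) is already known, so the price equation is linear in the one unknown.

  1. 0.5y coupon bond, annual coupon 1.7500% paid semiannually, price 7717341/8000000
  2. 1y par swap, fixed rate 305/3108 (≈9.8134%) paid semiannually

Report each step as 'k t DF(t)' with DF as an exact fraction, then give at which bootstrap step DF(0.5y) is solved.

1 1/2 9563/10000
2 1 1817/2000
DF(0.5y) is solved at step 1

step 1 [0.5y] bond c/2=7/800: DF=(7717341/8000000 − 7/800·(0))/(1+7/800) = 9563/10000 ≈ 0.956300
step 2 [1y] swap r/2=305/6216: DF=(1 − 305/6216·(0.956300))/(1+305/6216) = 1817/2000 ≈ 0.908500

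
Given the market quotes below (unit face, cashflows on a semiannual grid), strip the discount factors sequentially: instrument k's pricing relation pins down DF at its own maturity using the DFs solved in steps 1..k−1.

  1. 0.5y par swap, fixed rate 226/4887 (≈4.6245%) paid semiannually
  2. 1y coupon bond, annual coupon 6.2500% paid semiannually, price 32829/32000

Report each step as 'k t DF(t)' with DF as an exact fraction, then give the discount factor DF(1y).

step 1 [0.5y] swap r/2=113/4887: DF=(1 − 113/4887·(0))/(1+113/4887) = 4887/5000 ≈ 0.977400
step 2 [1y] bond c/2=1/32: DF=(32829/32000 − 1/32·(0.977400))/(1+1/32) = 2413/2500 ≈ 0.965200

1 1/2 4887/5000
2 1 2413/2500
DF(1y) = 2413/2500 ≈ 0.965200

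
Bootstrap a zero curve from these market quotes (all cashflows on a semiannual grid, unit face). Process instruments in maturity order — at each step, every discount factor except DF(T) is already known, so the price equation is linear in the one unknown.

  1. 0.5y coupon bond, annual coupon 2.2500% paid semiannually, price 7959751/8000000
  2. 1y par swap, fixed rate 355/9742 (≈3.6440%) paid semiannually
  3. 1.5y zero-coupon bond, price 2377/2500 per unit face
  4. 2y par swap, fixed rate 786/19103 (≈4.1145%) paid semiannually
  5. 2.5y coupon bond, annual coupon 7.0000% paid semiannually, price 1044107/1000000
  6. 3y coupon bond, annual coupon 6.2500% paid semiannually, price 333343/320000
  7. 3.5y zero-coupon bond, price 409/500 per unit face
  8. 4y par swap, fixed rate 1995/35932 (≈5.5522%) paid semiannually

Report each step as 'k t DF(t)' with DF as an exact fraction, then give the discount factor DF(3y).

step 1 [0.5y] bond c/2=9/800: DF=(7959751/8000000 − 9/800·(0))/(1+9/800) = 9839/10000 ≈ 0.983900
step 2 [1y] swap r/2=355/19484: DF=(1 − 355/19484·(0.983900))/(1+355/19484) = 1929/2000 ≈ 0.964500
step 3 [1.5y] zero: DF = P = 2377/2500 ≈ 0.950800
step 4 [2y] swap r/2=393/19103: DF=(1 − 393/19103·(0.983900+0.964500+0.950800))/(1+393/19103) = 4607/5000 ≈ 0.921400
step 5 [2.5y] bond c/2=7/200: DF=(1044107/1000000 − 7/200·(0.983900+0.964500+0.950800+0.921400))/(1+7/200) = 2199/2500 ≈ 0.879600
step 6 [3y] bond c/2=1/32: DF=(333343/320000 − 1/32·(0.983900+0.964500+0.950800+0.921400+0.879600))/(1+1/32) = 8677/10000 ≈ 0.867700
step 7 [3.5y] zero: DF = P = 409/500 ≈ 0.818000
step 8 [4y] swap r/2=1995/71864: DF=(1 − 1995/71864·(0.983900+0.964500+0.950800+0.921400+0.879600+0.867700+0.818000))/(1+1995/71864) = 1601/2000 ≈ 0.800500

1 1/2 9839/10000
2 1 1929/2000
3 3/2 2377/2500
4 2 4607/5000
5 5/2 2199/2500
6 3 8677/10000
7 7/2 409/500
8 4 1601/2000
DF(3y) = 8677/10000 ≈ 0.867700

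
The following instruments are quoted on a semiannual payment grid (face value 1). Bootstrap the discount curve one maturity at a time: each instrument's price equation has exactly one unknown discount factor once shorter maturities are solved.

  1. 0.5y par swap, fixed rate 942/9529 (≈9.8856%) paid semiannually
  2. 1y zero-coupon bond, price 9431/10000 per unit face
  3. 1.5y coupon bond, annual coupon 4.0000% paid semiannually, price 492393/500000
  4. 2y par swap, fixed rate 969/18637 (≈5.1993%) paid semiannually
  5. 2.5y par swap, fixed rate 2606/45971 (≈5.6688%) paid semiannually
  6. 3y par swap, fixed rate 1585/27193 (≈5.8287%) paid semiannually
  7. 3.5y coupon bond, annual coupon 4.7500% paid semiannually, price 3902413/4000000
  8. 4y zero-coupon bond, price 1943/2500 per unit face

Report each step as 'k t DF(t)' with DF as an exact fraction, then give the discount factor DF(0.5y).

step 1 [0.5y] swap r/2=471/9529: DF=(1 − 471/9529·(0))/(1+471/9529) = 9529/10000 ≈ 0.952900
step 2 [1y] zero: DF = P = 9431/10000 ≈ 0.943100
step 3 [1.5y] bond c/2=1/50: DF=(492393/500000 − 1/50·(0.952900+0.943100))/(1+1/50) = 9283/10000 ≈ 0.928300
step 4 [2y] swap r/2=969/37274: DF=(1 − 969/37274·(0.952900+0.943100+0.928300))/(1+969/37274) = 9031/10000 ≈ 0.903100
step 5 [2.5y] swap r/2=1303/45971: DF=(1 − 1303/45971·(0.952900+0.943100+0.928300+0.903100))/(1+1303/45971) = 8697/10000 ≈ 0.869700
step 6 [3y] swap r/2=1585/54386: DF=(1 − 1585/54386·(0.952900+0.943100+0.928300+0.903100+0.869700))/(1+1585/54386) = 1683/2000 ≈ 0.841500
step 7 [3.5y] bond c/2=19/800: DF=(3902413/4000000 − 19/800·(0.952900+0.943100+0.928300+0.903100+0.869700+0.841500))/(1+19/800) = 2067/2500 ≈ 0.826800
step 8 [4y] zero: DF = P = 1943/2500 ≈ 0.777200

1 1/2 9529/10000
2 1 9431/10000
3 3/2 9283/10000
4 2 9031/10000
5 5/2 8697/10000
6 3 1683/2000
7 7/2 2067/2500
8 4 1943/2500
DF(0.5y) = 9529/10000 ≈ 0.952900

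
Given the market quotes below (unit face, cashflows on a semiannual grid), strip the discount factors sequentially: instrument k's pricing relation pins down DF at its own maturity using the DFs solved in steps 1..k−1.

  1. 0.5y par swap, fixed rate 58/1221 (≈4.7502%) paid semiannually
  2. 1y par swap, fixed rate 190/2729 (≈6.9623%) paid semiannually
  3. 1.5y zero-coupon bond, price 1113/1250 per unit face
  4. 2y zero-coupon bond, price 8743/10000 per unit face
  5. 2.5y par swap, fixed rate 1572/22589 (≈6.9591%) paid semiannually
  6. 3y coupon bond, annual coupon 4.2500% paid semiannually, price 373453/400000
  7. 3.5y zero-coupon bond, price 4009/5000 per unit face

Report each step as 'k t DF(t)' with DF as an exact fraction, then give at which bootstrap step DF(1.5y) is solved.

step 1 [0.5y] swap r/2=29/1221: DF=(1 − 29/1221·(0))/(1+29/1221) = 1221/1250 ≈ 0.976800
step 2 [1y] swap r/2=95/2729: DF=(1 − 95/2729·(0.976800))/(1+95/2729) = 1867/2000 ≈ 0.933500
step 3 [1.5y] zero: DF = P = 1113/1250 ≈ 0.890400
step 4 [2y] zero: DF = P = 8743/10000 ≈ 0.874300
step 5 [2.5y] swap r/2=786/22589: DF=(1 − 786/22589·(0.976800+0.933500+0.890400+0.874300))/(1+786/22589) = 2107/2500 ≈ 0.842800
step 6 [3y] bond c/2=17/800: DF=(373453/400000 − 17/800·(0.976800+0.933500+0.890400+0.874300+0.842800))/(1+17/800) = 4101/5000 ≈ 0.820200
step 7 [3.5y] zero: DF = P = 4009/5000 ≈ 0.801800

1 1/2 1221/1250
2 1 1867/2000
3 3/2 1113/1250
4 2 8743/10000
5 5/2 2107/2500
6 3 4101/5000
7 7/2 4009/5000
DF(1.5y) is solved at step 3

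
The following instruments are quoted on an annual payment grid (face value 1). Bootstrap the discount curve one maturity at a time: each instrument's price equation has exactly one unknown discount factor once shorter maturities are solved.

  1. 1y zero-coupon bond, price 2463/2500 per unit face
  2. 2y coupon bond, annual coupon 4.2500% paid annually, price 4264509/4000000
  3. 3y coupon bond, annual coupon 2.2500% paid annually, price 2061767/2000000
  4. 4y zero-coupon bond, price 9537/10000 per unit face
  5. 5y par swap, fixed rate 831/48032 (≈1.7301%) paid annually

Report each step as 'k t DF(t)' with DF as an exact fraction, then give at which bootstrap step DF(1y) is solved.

step 1 [1y] zero: DF = P = 2463/2500 ≈ 0.985200
step 2 [2y] bond c/1=17/400: DF=(4264509/4000000 − 17/400·(0.985200))/(1+17/400) = 393/400 ≈ 0.982500
step 3 [3y] bond c/1=9/400: DF=(2061767/2000000 − 9/400·(0.985200+0.982500))/(1+9/400) = 9649/10000 ≈ 0.964900
step 4 [4y] zero: DF = P = 9537/10000 ≈ 0.953700
step 5 [5y] swap r/1=831/48032: DF=(1 − 831/48032·(0.985200+0.982500+0.964900+0.953700))/(1+831/48032) = 9169/10000 ≈ 0.916900

1 1 2463/2500
2 2 393/400
3 3 9649/10000
4 4 9537/10000
5 5 9169/10000
DF(1y) is solved at step 1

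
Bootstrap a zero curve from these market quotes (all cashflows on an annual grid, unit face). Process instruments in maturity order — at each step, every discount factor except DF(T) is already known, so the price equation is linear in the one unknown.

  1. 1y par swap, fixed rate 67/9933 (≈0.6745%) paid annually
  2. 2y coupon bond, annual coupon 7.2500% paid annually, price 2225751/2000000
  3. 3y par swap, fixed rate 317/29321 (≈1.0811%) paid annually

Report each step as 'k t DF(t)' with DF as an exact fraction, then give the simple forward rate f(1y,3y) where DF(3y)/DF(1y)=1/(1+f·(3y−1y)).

1 1 9933/10000
2 2 1941/2000
3 3 9683/10000
f(1y,3y) = ((9933/10000)/(9683/10000) − 1)/(2) = 125/9683 ≈ 1.2909%

step 1 [1y] swap r/1=67/9933: DF=(1 − 67/9933·(0))/(1+67/9933) = 9933/10000 ≈ 0.993300
step 2 [2y] bond c/1=29/400: DF=(2225751/2000000 − 29/400·(0.993300))/(1+29/400) = 1941/2000 ≈ 0.970500
step 3 [3y] swap r/1=317/29321: DF=(1 − 317/29321·(0.993300+0.970500))/(1+317/29321) = 9683/10000 ≈ 0.968300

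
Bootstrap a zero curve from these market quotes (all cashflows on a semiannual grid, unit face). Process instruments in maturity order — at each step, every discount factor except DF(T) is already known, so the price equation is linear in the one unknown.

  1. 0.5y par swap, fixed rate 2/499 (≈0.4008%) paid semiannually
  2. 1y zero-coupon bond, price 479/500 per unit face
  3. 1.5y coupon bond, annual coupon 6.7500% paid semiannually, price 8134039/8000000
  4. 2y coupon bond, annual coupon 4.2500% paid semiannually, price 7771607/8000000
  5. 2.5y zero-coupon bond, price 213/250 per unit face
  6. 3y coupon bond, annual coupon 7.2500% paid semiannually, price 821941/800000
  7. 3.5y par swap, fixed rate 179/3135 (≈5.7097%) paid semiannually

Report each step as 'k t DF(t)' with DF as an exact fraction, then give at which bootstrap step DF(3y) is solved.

step 1 [0.5y] swap r/2=1/499: DF=(1 − 1/499·(0))/(1+1/499) = 499/500 ≈ 0.998000
step 2 [1y] zero: DF = P = 479/500 ≈ 0.958000
step 3 [1.5y] bond c/2=27/800: DF=(8134039/8000000 − 27/800·(0.998000+0.958000))/(1+27/800) = 9197/10000 ≈ 0.919700
step 4 [2y] bond c/2=17/800: DF=(7771607/8000000 − 17/800·(0.998000+0.958000+0.919700))/(1+17/800) = 4457/5000 ≈ 0.891400
step 5 [2.5y] zero: DF = P = 213/250 ≈ 0.852000
step 6 [3y] bond c/2=29/800: DF=(821941/800000 − 29/800·(0.998000+0.958000+0.919700+0.891400+0.852000))/(1+29/800) = 8299/10000 ≈ 0.829900
step 7 [3.5y] swap r/2=179/6270: DF=(1 − 179/6270·(0.998000+0.958000+0.919700+0.891400+0.852000+0.829900))/(1+179/6270) = 821/1000 ≈ 0.821000

1 1/2 499/500
2 1 479/500
3 3/2 9197/10000
4 2 4457/5000
5 5/2 213/250
6 3 8299/10000
7 7/2 821/1000
DF(3y) is solved at step 6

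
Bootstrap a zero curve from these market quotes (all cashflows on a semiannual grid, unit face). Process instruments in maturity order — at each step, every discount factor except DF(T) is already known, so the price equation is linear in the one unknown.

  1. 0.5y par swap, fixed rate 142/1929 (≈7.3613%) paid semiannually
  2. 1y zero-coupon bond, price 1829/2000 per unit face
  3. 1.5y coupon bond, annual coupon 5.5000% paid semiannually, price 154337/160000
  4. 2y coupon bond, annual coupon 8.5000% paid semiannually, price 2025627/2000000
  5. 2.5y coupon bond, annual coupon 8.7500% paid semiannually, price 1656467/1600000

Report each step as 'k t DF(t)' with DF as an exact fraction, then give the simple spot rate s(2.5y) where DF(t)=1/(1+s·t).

step 1 [0.5y] swap r/2=71/1929: DF=(1 − 71/1929·(0))/(1+71/1929) = 1929/2000 ≈ 0.964500
step 2 [1y] zero: DF = P = 1829/2000 ≈ 0.914500
step 3 [1.5y] bond c/2=11/400: DF=(154337/160000 − 11/400·(0.964500+0.914500))/(1+11/400) = 1777/2000 ≈ 0.888500
step 4 [2y] bond c/2=17/400: DF=(2025627/2000000 − 17/400·(0.964500+0.914500+0.888500))/(1+17/400) = 8587/10000 ≈ 0.858700
step 5 [2.5y] bond c/2=7/160: DF=(1656467/1600000 − 7/160·(0.964500+0.914500+0.888500+0.858700))/(1+7/160) = 8399/10000 ≈ 0.839900

1 1/2 1929/2000
2 1 1829/2000
3 3/2 1777/2000
4 2 8587/10000
5 5/2 8399/10000
s(2.5y) = (1/(8399/10000) − 1)/(5/2) = 3202/41995 ≈ 7.6247%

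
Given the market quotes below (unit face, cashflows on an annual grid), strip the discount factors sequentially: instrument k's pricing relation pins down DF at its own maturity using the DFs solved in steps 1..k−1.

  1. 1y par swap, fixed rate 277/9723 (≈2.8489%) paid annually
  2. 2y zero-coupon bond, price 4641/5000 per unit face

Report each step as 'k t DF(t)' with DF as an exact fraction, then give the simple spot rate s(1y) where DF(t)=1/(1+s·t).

1 1 9723/10000
2 2 4641/5000
s(1y) = (1/(9723/10000) − 1)/(1) = 277/9723 ≈ 2.8489%

step 1 [1y] swap r/1=277/9723: DF=(1 − 277/9723·(0))/(1+277/9723) = 9723/10000 ≈ 0.972300
step 2 [2y] zero: DF = P = 4641/5000 ≈ 0.928200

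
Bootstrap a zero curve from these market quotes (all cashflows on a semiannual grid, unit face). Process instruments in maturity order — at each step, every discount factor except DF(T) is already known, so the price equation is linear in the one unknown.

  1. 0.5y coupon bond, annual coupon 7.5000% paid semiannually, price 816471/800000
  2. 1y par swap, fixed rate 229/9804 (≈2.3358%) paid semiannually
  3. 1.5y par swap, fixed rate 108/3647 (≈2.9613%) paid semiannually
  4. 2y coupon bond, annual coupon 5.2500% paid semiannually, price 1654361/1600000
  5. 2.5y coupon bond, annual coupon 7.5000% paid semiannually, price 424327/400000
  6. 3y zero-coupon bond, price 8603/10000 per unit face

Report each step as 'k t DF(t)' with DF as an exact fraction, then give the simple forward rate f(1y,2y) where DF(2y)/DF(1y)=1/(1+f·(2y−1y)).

step 1 [0.5y] bond c/2=3/80: DF=(816471/800000 − 3/80·(0))/(1+3/80) = 9837/10000 ≈ 0.983700
step 2 [1y] swap r/2=229/19608: DF=(1 − 229/19608·(0.983700))/(1+229/19608) = 9771/10000 ≈ 0.977100
step 3 [1.5y] swap r/2=54/3647: DF=(1 − 54/3647·(0.983700+0.977100))/(1+54/3647) = 598/625 ≈ 0.956800
step 4 [2y] bond c/2=21/800: DF=(1654361/1600000 − 21/800·(0.983700+0.977100+0.956800))/(1+21/800) = 9329/10000 ≈ 0.932900
step 5 [2.5y] bond c/2=3/80: DF=(424327/400000 − 3/80·(0.983700+0.977100+0.956800+0.932900))/(1+3/80) = 8833/10000 ≈ 0.883300
step 6 [3y] zero: DF = P = 8603/10000 ≈ 0.860300

1 1/2 9837/10000
2 1 9771/10000
3 3/2 598/625
4 2 9329/10000
5 5/2 8833/10000
6 3 8603/10000
f(1y,2y) = ((9771/10000)/(9329/10000) − 1)/(1) = 442/9329 ≈ 4.7379%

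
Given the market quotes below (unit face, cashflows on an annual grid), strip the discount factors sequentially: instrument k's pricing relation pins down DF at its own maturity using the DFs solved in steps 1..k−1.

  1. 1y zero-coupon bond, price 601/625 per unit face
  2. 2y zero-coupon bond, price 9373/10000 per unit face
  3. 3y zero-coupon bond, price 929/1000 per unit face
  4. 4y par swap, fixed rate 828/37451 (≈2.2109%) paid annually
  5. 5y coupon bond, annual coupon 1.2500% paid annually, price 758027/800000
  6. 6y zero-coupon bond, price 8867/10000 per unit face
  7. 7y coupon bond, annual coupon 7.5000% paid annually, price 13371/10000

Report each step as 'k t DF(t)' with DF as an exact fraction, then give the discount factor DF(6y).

1 1 601/625
2 2 9373/10000
3 3 929/1000
4 4 2293/2500
5 5 556/625
6 6 8867/10000
7 7 4293/5000
DF(6y) = 8867/10000 ≈ 0.886700

step 1 [1y] zero: DF = P = 601/625 ≈ 0.961600
step 2 [2y] zero: DF = P = 9373/10000 ≈ 0.937300
step 3 [3y] zero: DF = P = 929/1000 ≈ 0.929000
step 4 [4y] swap r/1=828/37451: DF=(1 − 828/37451·(0.961600+0.937300+0.929000))/(1+828/37451) = 2293/2500 ≈ 0.917200
step 5 [5y] bond c/1=1/80: DF=(758027/800000 − 1/80·(0.961600+0.937300+0.929000+0.917200))/(1+1/80) = 556/625 ≈ 0.889600
step 6 [6y] zero: DF = P = 8867/10000 ≈ 0.886700
step 7 [7y] bond c/1=3/40: DF=(13371/10000 − 3/40·(0.961600+0.937300+0.929000+0.917200+0.889600+0.886700))/(1+3/40) = 4293/5000 ≈ 0.858600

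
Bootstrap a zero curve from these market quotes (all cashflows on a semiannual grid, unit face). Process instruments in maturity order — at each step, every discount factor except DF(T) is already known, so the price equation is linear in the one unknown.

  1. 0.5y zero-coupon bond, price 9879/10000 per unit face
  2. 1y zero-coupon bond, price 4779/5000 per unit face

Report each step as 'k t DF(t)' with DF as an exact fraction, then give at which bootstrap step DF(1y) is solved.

1 1/2 9879/10000
2 1 4779/5000
DF(1y) is solved at step 2

step 1 [0.5y] zero: DF = P = 9879/10000 ≈ 0.987900
step 2 [1y] zero: DF = P = 4779/5000 ≈ 0.955800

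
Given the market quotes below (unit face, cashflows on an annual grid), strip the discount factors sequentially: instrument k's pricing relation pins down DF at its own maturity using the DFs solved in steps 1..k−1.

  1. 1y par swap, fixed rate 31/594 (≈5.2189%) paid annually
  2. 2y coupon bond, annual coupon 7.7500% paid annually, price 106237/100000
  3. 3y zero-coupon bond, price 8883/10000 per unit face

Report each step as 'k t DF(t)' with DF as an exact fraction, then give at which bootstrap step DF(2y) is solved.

1 1 594/625
2 2 1147/1250
3 3 8883/10000
DF(2y) is solved at step 2

step 1 [1y] swap r/1=31/594: DF=(1 − 31/594·(0))/(1+31/594) = 594/625 ≈ 0.950400
step 2 [2y] bond c/1=31/400: DF=(106237/100000 − 31/400·(0.950400))/(1+31/400) = 1147/1250 ≈ 0.917600
step 3 [3y] zero: DF = P = 8883/10000 ≈ 0.888300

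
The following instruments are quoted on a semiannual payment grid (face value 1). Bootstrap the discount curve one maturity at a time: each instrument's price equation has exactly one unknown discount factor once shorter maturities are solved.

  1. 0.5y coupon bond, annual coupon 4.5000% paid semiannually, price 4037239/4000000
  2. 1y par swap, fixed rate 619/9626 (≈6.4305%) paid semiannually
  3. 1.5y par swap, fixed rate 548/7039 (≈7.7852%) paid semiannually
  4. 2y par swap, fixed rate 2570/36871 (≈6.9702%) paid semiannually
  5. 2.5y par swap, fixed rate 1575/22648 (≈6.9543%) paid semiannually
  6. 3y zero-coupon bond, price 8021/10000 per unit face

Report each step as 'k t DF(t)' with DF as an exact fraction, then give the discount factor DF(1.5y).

1 1/2 9871/10000
2 1 9381/10000
3 3/2 1113/1250
4 2 1743/2000
5 5/2 337/400
6 3 8021/10000
DF(1.5y) = 1113/1250 ≈ 0.890400

step 1 [0.5y] bond c/2=9/400: DF=(4037239/4000000 − 9/400·(0))/(1+9/400) = 9871/10000 ≈ 0.987100
step 2 [1y] swap r/2=619/19252: DF=(1 − 619/19252·(0.987100))/(1+619/19252) = 9381/10000 ≈ 0.938100
step 3 [1.5y] swap r/2=274/7039: DF=(1 − 274/7039·(0.987100+0.938100))/(1+274/7039) = 1113/1250 ≈ 0.890400
step 4 [2y] swap r/2=1285/36871: DF=(1 − 1285/36871·(0.987100+0.938100+0.890400))/(1+1285/36871) = 1743/2000 ≈ 0.871500
step 5 [2.5y] swap r/2=1575/45296: DF=(1 − 1575/45296·(0.987100+0.938100+0.890400+0.871500))/(1+1575/45296) = 337/400 ≈ 0.842500
step 6 [3y] zero: DF = P = 8021/10000 ≈ 0.802100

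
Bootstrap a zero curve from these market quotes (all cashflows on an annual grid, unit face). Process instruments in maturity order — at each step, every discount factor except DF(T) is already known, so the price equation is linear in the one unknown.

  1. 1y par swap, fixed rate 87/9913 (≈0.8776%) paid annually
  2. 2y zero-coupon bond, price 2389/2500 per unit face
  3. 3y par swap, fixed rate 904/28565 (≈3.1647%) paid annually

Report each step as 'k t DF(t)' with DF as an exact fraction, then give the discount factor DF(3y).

1 1 9913/10000
2 2 2389/2500
3 3 1137/1250
DF(3y) = 1137/1250 ≈ 0.909600

step 1 [1y] swap r/1=87/9913: DF=(1 − 87/9913·(0))/(1+87/9913) = 9913/10000 ≈ 0.991300
step 2 [2y] zero: DF = P = 2389/2500 ≈ 0.955600
step 3 [3y] swap r/1=904/28565: DF=(1 − 904/28565·(0.991300+0.955600))/(1+904/28565) = 1137/1250 ≈ 0.909600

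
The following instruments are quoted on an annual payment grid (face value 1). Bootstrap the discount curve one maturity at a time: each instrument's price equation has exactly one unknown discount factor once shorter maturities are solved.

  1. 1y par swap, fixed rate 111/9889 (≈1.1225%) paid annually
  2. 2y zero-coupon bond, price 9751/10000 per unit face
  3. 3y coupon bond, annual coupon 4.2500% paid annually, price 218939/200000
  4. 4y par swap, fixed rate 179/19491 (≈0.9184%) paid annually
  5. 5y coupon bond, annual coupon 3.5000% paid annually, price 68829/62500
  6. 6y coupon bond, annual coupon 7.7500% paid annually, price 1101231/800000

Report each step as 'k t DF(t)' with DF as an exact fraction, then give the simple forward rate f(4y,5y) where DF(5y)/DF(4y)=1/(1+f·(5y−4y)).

1 1 9889/10000
2 2 9751/10000
3 3 97/100
4 4 4821/5000
5 5 4661/5000
6 6 9301/10000
f(4y,5y) = ((4821/5000)/(4661/5000) − 1)/(1) = 160/4661 ≈ 3.4327%

step 1 [1y] swap r/1=111/9889: DF=(1 − 111/9889·(0))/(1+111/9889) = 9889/10000 ≈ 0.988900
step 2 [2y] zero: DF = P = 9751/10000 ≈ 0.975100
step 3 [3y] bond c/1=17/400: DF=(218939/200000 − 17/400·(0.988900+0.975100))/(1+17/400) = 97/100 ≈ 0.970000
step 4 [4y] swap r/1=179/19491: DF=(1 − 179/19491·(0.988900+0.975100+0.970000))/(1+179/19491) = 4821/5000 ≈ 0.964200
step 5 [5y] bond c/1=7/200: DF=(68829/62500 − 7/200·(0.988900+0.975100+0.970000+0.964200))/(1+7/200) = 4661/5000 ≈ 0.932200
step 6 [6y] bond c/1=31/400: DF=(1101231/800000 − 31/400·(0.988900+0.975100+0.970000+0.964200+0.932200))/(1+31/400) = 9301/10000 ≈ 0.930100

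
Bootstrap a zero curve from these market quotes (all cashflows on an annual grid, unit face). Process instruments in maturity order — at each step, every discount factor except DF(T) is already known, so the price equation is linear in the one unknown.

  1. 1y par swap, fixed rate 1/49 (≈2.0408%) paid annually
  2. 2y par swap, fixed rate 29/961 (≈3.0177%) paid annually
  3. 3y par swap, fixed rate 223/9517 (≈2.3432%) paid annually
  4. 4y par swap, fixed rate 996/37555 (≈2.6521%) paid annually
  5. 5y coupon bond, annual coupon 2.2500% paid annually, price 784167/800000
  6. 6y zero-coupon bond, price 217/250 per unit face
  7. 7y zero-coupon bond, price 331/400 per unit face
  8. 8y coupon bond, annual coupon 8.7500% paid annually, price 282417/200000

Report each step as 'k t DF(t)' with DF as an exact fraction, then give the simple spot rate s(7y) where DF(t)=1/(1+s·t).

1 1 49/50
2 2 471/500
3 3 9331/10000
4 4 2251/2500
5 5 219/250
6 6 217/250
7 7 331/400
8 8 3947/5000
s(7y) = (1/(331/400) − 1)/(7) = 69/2317 ≈ 2.9780%

step 1 [1y] swap r/1=1/49: DF=(1 − 1/49·(0))/(1+1/49) = 49/50 ≈ 0.980000
step 2 [2y] swap r/1=29/961: DF=(1 − 29/961·(0.980000))/(1+29/961) = 471/500 ≈ 0.942000
step 3 [3y] swap r/1=223/9517: DF=(1 − 223/9517·(0.980000+0.942000))/(1+223/9517) = 9331/10000 ≈ 0.933100
step 4 [4y] swap r/1=996/37555: DF=(1 − 996/37555·(0.980000+0.942000+0.933100))/(1+996/37555) = 2251/2500 ≈ 0.900400
step 5 [5y] bond c/1=9/400: DF=(784167/800000 − 9/400·(0.980000+0.942000+0.933100+0.900400))/(1+9/400) = 219/250 ≈ 0.876000
step 6 [6y] zero: DF = P = 217/250 ≈ 0.868000
step 7 [7y] zero: DF = P = 331/400 ≈ 0.827500
step 8 [8y] bond c/1=7/80: DF=(282417/200000 − 7/80·(0.980000+0.942000+0.933100+0.900400+0.876000+0.868000+0.827500))/(1+7/80) = 3947/5000 ≈ 0.789400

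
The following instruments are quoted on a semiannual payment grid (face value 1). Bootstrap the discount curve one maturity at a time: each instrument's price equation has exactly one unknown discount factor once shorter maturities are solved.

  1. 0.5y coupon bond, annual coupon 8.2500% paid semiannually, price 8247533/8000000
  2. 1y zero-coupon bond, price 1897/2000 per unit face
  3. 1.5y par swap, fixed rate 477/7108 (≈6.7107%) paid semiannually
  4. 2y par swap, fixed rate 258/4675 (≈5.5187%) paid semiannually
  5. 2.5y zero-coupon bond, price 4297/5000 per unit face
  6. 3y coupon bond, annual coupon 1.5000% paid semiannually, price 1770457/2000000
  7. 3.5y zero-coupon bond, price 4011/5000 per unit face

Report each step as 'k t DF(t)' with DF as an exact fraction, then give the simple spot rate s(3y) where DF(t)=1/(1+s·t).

step 1 [0.5y] bond c/2=33/800: DF=(8247533/8000000 − 33/800·(0))/(1+33/800) = 9901/10000 ≈ 0.990100
step 2 [1y] zero: DF = P = 1897/2000 ≈ 0.948500
step 3 [1.5y] swap r/2=477/14216: DF=(1 − 477/14216·(0.990100+0.948500))/(1+477/14216) = 4523/5000 ≈ 0.904600
step 4 [2y] swap r/2=129/4675: DF=(1 − 129/4675·(0.990100+0.948500+0.904600))/(1+129/4675) = 1121/1250 ≈ 0.896800
step 5 [2.5y] zero: DF = P = 4297/5000 ≈ 0.859400
step 6 [3y] bond c/2=3/400: DF=(1770457/2000000 − 3/400·(0.990100+0.948500+0.904600+0.896800+0.859400))/(1+3/400) = 2111/2500 ≈ 0.844400
step 7 [3.5y] zero: DF = P = 4011/5000 ≈ 0.802200

1 1/2 9901/10000
2 1 1897/2000
3 3/2 4523/5000
4 2 1121/1250
5 5/2 4297/5000
6 3 2111/2500
7 7/2 4011/5000
s(3y) = (1/(2111/2500) − 1)/(3) = 389/6333 ≈ 6.1424%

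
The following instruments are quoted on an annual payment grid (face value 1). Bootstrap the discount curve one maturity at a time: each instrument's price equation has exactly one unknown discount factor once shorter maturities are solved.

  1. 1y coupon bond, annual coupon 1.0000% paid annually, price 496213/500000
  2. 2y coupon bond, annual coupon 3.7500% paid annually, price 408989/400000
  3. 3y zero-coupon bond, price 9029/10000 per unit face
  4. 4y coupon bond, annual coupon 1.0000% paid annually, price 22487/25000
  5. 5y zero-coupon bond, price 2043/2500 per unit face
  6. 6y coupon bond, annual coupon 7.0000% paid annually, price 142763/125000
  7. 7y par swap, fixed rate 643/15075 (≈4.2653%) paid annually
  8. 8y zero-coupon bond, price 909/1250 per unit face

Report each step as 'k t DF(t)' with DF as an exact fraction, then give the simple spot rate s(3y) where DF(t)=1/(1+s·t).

step 1 [1y] bond c/1=1/100: DF=(496213/500000 − 1/100·(0))/(1+1/100) = 4913/5000 ≈ 0.982600
step 2 [2y] bond c/1=3/80: DF=(408989/400000 − 3/80·(0.982600))/(1+3/80) = 19/20 ≈ 0.950000
step 3 [3y] zero: DF = P = 9029/10000 ≈ 0.902900
step 4 [4y] bond c/1=1/100: DF=(22487/25000 − 1/100·(0.982600+0.950000+0.902900))/(1+1/100) = 69/80 ≈ 0.862500
step 5 [5y] zero: DF = P = 2043/2500 ≈ 0.817200
step 6 [6y] bond c/1=7/100: DF=(142763/125000 − 7/100·(0.982600+0.950000+0.902900+0.862500+0.817200))/(1+7/100) = 193/250 ≈ 0.772000
step 7 [7y] swap r/1=643/15075: DF=(1 − 643/15075·(0.982600+0.950000+0.902900+0.862500+0.817200+0.772000))/(1+643/15075) = 1857/2500 ≈ 0.742800
step 8 [8y] zero: DF = P = 909/1250 ≈ 0.727200

1 1 4913/5000
2 2 19/20
3 3 9029/10000
4 4 69/80
5 5 2043/2500
6 6 193/250
7 7 1857/2500
8 8 909/1250
s(3y) = (1/(9029/10000) − 1)/(3) = 971/27087 ≈ 3.5847%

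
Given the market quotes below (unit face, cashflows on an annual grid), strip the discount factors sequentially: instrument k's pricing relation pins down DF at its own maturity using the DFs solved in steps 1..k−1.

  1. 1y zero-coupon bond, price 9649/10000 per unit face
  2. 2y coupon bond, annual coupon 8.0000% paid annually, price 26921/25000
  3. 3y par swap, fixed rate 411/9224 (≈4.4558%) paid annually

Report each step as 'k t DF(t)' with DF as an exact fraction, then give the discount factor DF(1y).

1 1 9649/10000
2 2 1157/1250
3 3 8767/10000
DF(1y) = 9649/10000 ≈ 0.964900

step 1 [1y] zero: DF = P = 9649/10000 ≈ 0.964900
step 2 [2y] bond c/1=2/25: DF=(26921/25000 − 2/25·(0.964900))/(1+2/25) = 1157/1250 ≈ 0.925600
step 3 [3y] swap r/1=411/9224: DF=(1 − 411/9224·(0.964900+0.925600))/(1+411/9224) = 8767/10000 ≈ 0.876700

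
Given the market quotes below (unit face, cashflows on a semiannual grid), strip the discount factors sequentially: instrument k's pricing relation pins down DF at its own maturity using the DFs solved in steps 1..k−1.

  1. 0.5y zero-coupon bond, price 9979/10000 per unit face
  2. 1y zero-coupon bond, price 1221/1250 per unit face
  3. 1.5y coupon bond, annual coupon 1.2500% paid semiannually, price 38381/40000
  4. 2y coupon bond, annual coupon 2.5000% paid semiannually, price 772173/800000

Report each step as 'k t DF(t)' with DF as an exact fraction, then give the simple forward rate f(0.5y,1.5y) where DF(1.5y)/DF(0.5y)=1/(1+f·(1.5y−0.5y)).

step 1 [0.5y] zero: DF = P = 9979/10000 ≈ 0.997900
step 2 [1y] zero: DF = P = 1221/1250 ≈ 0.976800
step 3 [1.5y] bond c/2=1/160: DF=(38381/40000 − 1/160·(0.997900+0.976800))/(1+1/160) = 9413/10000 ≈ 0.941300
step 4 [2y] bond c/2=1/80: DF=(772173/800000 − 1/80·(0.997900+0.976800+0.941300))/(1+1/80) = 9173/10000 ≈ 0.917300

1 1/2 9979/10000
2 1 1221/1250
3 3/2 9413/10000
4 2 9173/10000
f(0.5y,1.5y) = ((9979/10000)/(9413/10000) − 1)/(1) = 566/9413 ≈ 6.0130%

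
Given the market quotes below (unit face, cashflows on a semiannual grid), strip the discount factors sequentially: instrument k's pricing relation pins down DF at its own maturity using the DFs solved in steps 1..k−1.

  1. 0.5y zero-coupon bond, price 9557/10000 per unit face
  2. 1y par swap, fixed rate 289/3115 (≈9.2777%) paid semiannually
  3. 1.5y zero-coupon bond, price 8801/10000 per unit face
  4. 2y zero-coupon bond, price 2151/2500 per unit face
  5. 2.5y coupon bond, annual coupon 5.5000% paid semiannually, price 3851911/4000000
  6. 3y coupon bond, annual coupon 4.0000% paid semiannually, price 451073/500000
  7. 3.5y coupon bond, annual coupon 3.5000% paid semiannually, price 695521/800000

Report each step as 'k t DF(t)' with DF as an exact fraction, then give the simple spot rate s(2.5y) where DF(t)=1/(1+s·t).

1 1/2 9557/10000
2 1 9133/10000
3 3/2 8801/10000
4 2 2151/2500
5 5/2 4203/5000
6 3 1993/2500
7 7/2 3821/5000
s(2.5y) = (1/(4203/5000) − 1)/(5/2) = 1594/21015 ≈ 7.5851%

step 1 [0.5y] zero: DF = P = 9557/10000 ≈ 0.955700
step 2 [1y] swap r/2=289/6230: DF=(1 − 289/6230·(0.955700))/(1+289/6230) = 9133/10000 ≈ 0.913300
step 3 [1.5y] zero: DF = P = 8801/10000 ≈ 0.880100
step 4 [2y] zero: DF = P = 2151/2500 ≈ 0.860400
step 5 [2.5y] bond c/2=11/400: DF=(3851911/4000000 − 11/400·(0.955700+0.913300+0.880100+0.860400))/(1+11/400) = 4203/5000 ≈ 0.840600
step 6 [3y] bond c/2=1/50: DF=(451073/500000 − 1/50·(0.955700+0.913300+0.880100+0.860400+0.840600))/(1+1/50) = 1993/2500 ≈ 0.797200
step 7 [3.5y] bond c/2=7/400: DF=(695521/800000 − 7/400·(0.955700+0.913300+0.880100+0.860400+0.840600+0.797200))/(1+7/400) = 3821/5000 ≈ 0.764200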